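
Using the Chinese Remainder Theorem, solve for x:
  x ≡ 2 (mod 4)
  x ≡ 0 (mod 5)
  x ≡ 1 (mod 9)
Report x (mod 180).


Moduli 4, 5, 9 are pairwise coprime; by CRT there is a unique solution modulo M = 4 · 5 · 9 = 180.
Solve pairwise, accumulating the modulus:
  Start with x ≡ 2 (mod 4).
  Combine with x ≡ 0 (mod 5): since gcd(4, 5) = 1, we get a unique residue mod 20.
    Write x = 2 + 4·t and substitute into x ≡ 0 (mod 5): 4·t ≡ 0 − 2 = -2 (mod 5).
    Reduce coefficients mod 5: 4·t ≡ 3 (mod 5).
    The inverse of 4 mod 5 is 4 (since 4·4 = 16 = 3·5 + 1), so t ≡ 4·3 = 12 ≡ 2 (mod 5).
    Then x = 2 + 4·2 = 10, valid modulo lcm(4, 5) = 20: x ≡ 10 (mod 20).
  Combine with x ≡ 1 (mod 9): since gcd(20, 9) = 1, we get a unique residue mod 180.
    Write x = 10 + 20·t and substitute into x ≡ 1 (mod 9): 20·t ≡ 1 − 10 = -9 (mod 9).
    Reduce coefficients mod 9: 2·t ≡ 0 (mod 9).
    The inverse of 2 mod 9 is 5 (since 2·5 = 10 = 1·9 + 1), so t ≡ 5·0 = 0 ≡ 0 (mod 9).
    Then x = 10 + 20·0 = 10, valid modulo lcm(20, 9) = 180: x ≡ 10 (mod 180).
Verify: 10 mod 4 = 2 ✓, 10 mod 5 = 0 ✓, 10 mod 9 = 1 ✓.

x ≡ 10 (mod 180).


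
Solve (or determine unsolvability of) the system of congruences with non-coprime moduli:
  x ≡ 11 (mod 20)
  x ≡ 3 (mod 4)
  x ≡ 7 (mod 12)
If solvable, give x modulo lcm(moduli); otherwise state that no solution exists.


Moduli 20, 4, 12 are not pairwise coprime, so CRT works modulo lcm(m_i) when all pairwise compatibility conditions hold.
Pairwise compatibility: gcd(m_i, m_j) must divide a_i - a_j for every pair.
Merge one congruence at a time:
  Start: x ≡ 11 (mod 20).
  Combine with x ≡ 3 (mod 4): gcd(20, 4) = 4; 3 - 11 = -8, which IS divisible by 4, so compatible.
    Write x = 11 + 20·t and substitute into x ≡ 3 (mod 4): 20·t ≡ 3 − 11 = -8 (mod 4).
    Divide the congruence (and modulus) by g = 4: 5·t ≡ -2 (mod 1).
    Modulo 1 every t works; take t = 0.
    Then x = 11 + 20·0 = 11, valid modulo lcm(20, 4) = 20: x ≡ 11 (mod 20).
  Combine with x ≡ 7 (mod 12): gcd(20, 12) = 4; 7 - 11 = -4, which IS divisible by 4, so compatible.
    Write x = 11 + 20·t and substitute into x ≡ 7 (mod 12): 20·t ≡ 7 − 11 = -4 (mod 12).
    Divide the congruence (and modulus) by g = 4: 5·t ≡ -1 (mod 3).
    Reduce coefficients mod 3: 2·t ≡ 2 (mod 3).
    The inverse of 2 mod 3 is 2 (since 2·2 = 4 = 1·3 + 1), so t ≡ 2·2 = 4 ≡ 1 (mod 3).
    Then x = 11 + 20·1 = 31, valid modulo lcm(20, 12) = 60: x ≡ 31 (mod 60).
Verify: 31 mod 20 = 11, 31 mod 4 = 3, 31 mod 12 = 7.

x ≡ 31 (mod 60).


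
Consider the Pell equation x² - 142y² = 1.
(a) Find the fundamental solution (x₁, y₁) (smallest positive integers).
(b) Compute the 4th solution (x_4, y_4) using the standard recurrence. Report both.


Step 1: Find the fundamental solution (x₁, y₁) of x² - 142y² = 1.
  Expand √142 as a continued fraction. a₀ = ⌊√142⌋ = 11; iterate m_{k+1} = d_k·a_k − m_k, d_{k+1} = (142 − m_{k+1}²)/d_k, a_{k+1} = ⌊(a₀ + m_{k+1})/d_{k+1}⌋ (starting m₀ = 0, d₀ = 1), with convergents p_k = a_k·p_{k-1} + p_{k-2}, q_k = a_k·q_{k-1} + q_{k-2} (p₋₁ = 1, q₋₁ = 0):
  k = 0: a₀ = 11; p₀/q₀ = 11/1; p₀² − 142·q₀² = 121 − 142 = -21.
  k = 1: m = 11, d = 21, a = ⌊(11 + 11)/21⌋ = 1; p/q = (1·11 + 1)/(1·1 + 0) = 12/1; p² − 142·q² = 144 − 142 = 2.
  k = 2: m = 10, d = 2, a = ⌊(11 + 10)/2⌋ = 10; p/q = (10·12 + 11)/(10·1 + 1) = 131/11; p² − 142·q² = 17161 − 17182 = -21.
  k = 3: m = 10, d = 21, a = ⌊(11 + 10)/21⌋ = 1; p/q = (1·131 + 12)/(1·11 + 1) = 143/12; p² − 142·q² = 20449 − 20448 = 1.
  The first convergent with p² − 142·q² = 1 gives the fundamental solution (x₁, y₁) = (143, 12).
Step 2: Apply the recurrence (x_{n+1}, y_{n+1}) = (x₁x_n + 142y₁y_n, x₁y_n + y₁x_n) repeatedly.
  From (x_1, y_1) = (143, 12): x_2 = 143·143 + 142·12·12 = 40897; y_2 = 143·12 + 12·143 = 3432.
  From (x_2, y_2) = (40897, 3432): x_3 = 143·40897 + 142·12·3432 = 11696399; y_3 = 143·3432 + 12·40897 = 981540.
  From (x_3, y_3) = (11696399, 981540): x_4 = 143·11696399 + 142·12·981540 = 3345129217; y_4 = 143·981540 + 12·11696399 = 280717008.
Step 3: Verify x_4² - 142·y_4² = 11189889478427033089 - 11189889478427033088 = 1 (should be 1). ✓

(x_1, y_1) = (143, 12); (x_4, y_4) = (3345129217, 280717008).


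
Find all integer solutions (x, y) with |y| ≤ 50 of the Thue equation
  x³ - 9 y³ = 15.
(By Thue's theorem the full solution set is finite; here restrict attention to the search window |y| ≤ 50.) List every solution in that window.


The equation is x³ - 9y³ = 15. For fixed y, x³ = 9·y³ + 15, so a solution requires the RHS to be a perfect cube.
Strategy: iterate y from -50 to 50, compute RHS = 9·y³ + 15, and check whether it is a (positive or negative) perfect cube.
Check small values of y:
  y = 0: RHS = 15 is not a perfect cube.
  y = 1: RHS = 24 is not a perfect cube.
  y = -1: RHS = 6 is not a perfect cube.
  y = 2: RHS = 87 is not a perfect cube.
  y = -2: RHS = -57 is not a perfect cube.
  y = 3: RHS = 258 is not a perfect cube.
  y = -3: RHS = -228 is not a perfect cube.
Continuing the search up to |y| = 50 finds no solutions either.
No (x, y) in the scanned range satisfies the equation.

No integer solutions with |y| ≤ 50.


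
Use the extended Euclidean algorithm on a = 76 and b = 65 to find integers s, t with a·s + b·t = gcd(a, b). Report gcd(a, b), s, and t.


Euclidean algorithm on (76, 65) — divide until remainder is 0:
  76 = 1 · 65 + 11
  65 = 5 · 11 + 10
  11 = 1 · 10 + 1
  10 = 10 · 1 + 0
gcd(76, 65) = 1.
Track Bezout coefficients alongside the remainders: start with r₀ = 76 = a·1 + b·0 (s = 1, t = 0) and r₁ = 65 = a·0 + b·1 (s = 0, t = 1); each new remainder r_{k+1} = r_{k-1} − q_k·r_k inherits s_{k+1} = s_{k-1} − q_k·s_k, t_{k+1} = t_{k-1} − q_k·t_k, so r_k = a·s_k + b·t_k at every step:
  q = 1: r = 11, s = 1 − 1·0 = 1, t = 0 − 1·1 = -1  (check: 76·1 + 65·(-1) = 11)
  q = 5: r = 10, s = 0 − 5·1 = -5, t = 1 − 5·(-1) = 6  (check: 76·(-5) + 65·6 = 10)
  q = 1: r = 1, s = 1 − 1·(-5) = 6, t = -1 − 1·6 = -7  (check: 76·6 + 65·(-7) = 1)
The row with r = 1 (the gcd) gives the Bezout coefficients s = 6, t = -7.
Result: 76 · (6) + 65 · (-7) = 1.

gcd(76, 65) = 1; s = 6, t = -7 (check: 76·6 + 65·(-7) = 1).


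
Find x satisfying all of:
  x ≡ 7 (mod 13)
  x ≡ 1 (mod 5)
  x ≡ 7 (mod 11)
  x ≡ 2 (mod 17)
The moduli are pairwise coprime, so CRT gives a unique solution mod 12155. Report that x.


Product of moduli M = 13 · 5 · 11 · 17 = 12155.
Merge one congruence at a time:
  Start: x ≡ 7 (mod 13).
  Combine with x ≡ 1 (mod 5); new modulus lcm = 65.
    Write x = 7 + 13·t and substitute into x ≡ 1 (mod 5): 13·t ≡ 1 − 7 = -6 (mod 5).
    Reduce coefficients mod 5: 3·t ≡ 4 (mod 5).
    The inverse of 3 mod 5 is 2 (since 3·2 = 6 = 1·5 + 1), so t ≡ 2·4 = 8 ≡ 3 (mod 5).
    Then x = 7 + 13·3 = 46, valid modulo lcm(13, 5) = 65: x ≡ 46 (mod 65).
  Combine with x ≡ 7 (mod 11); new modulus lcm = 715.
    Write x = 46 + 65·t and substitute into x ≡ 7 (mod 11): 65·t ≡ 7 − 46 = -39 (mod 11).
    Reduce coefficients mod 11: 10·t ≡ 5 (mod 11).
    The inverse of 10 mod 11 is 10 (since 10·10 = 100 = 9·11 + 1), so t ≡ 10·5 = 50 ≡ 6 (mod 11).
    Then x = 46 + 65·6 = 436, valid modulo lcm(65, 11) = 715: x ≡ 436 (mod 715).
  Combine with x ≡ 2 (mod 17); new modulus lcm = 12155.
    Write x = 436 + 715·t and substitute into x ≡ 2 (mod 17): 715·t ≡ 2 − 436 = -434 (mod 17).
    Reduce coefficients mod 17: 1·t ≡ 8 (mod 17).
    So t ≡ 8 (mod 17).
    Then x = 436 + 715·8 = 6156, valid modulo lcm(715, 17) = 12155: x ≡ 6156 (mod 12155).
Verify against each original: 6156 mod 13 = 7, 6156 mod 5 = 1, 6156 mod 11 = 7, 6156 mod 17 = 2.

x ≡ 6156 (mod 12155).


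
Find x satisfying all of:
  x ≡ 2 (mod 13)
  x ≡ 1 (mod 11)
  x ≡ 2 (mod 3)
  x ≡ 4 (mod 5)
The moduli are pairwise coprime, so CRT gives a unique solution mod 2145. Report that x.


Product of moduli M = 13 · 11 · 3 · 5 = 2145.
Merge one congruence at a time:
  Start: x ≡ 2 (mod 13).
  Combine with x ≡ 1 (mod 11); new modulus lcm = 143.
    Write x = 2 + 13·t and substitute into x ≡ 1 (mod 11): 13·t ≡ 1 − 2 = -1 (mod 11).
    Reduce coefficients mod 11: 2·t ≡ 10 (mod 11).
    The inverse of 2 mod 11 is 6 (since 2·6 = 12 = 1·11 + 1), so t ≡ 6·10 = 60 ≡ 5 (mod 11).
    Then x = 2 + 13·5 = 67, valid modulo lcm(13, 11) = 143: x ≡ 67 (mod 143).
  Combine with x ≡ 2 (mod 3); new modulus lcm = 429.
    Write x = 67 + 143·t and substitute into x ≡ 2 (mod 3): 143·t ≡ 2 − 67 = -65 (mod 3).
    Reduce coefficients mod 3: 2·t ≡ 1 (mod 3).
    The inverse of 2 mod 3 is 2 (since 2·2 = 4 = 1·3 + 1), so t ≡ 2·1 = 2 ≡ 2 (mod 3).
    Then x = 67 + 143·2 = 353, valid modulo lcm(143, 3) = 429: x ≡ 353 (mod 429).
  Combine with x ≡ 4 (mod 5); new modulus lcm = 2145.
    Write x = 353 + 429·t and substitute into x ≡ 4 (mod 5): 429·t ≡ 4 − 353 = -349 (mod 5).
    Reduce coefficients mod 5: 4·t ≡ 1 (mod 5).
    The inverse of 4 mod 5 is 4 (since 4·4 = 16 = 3·5 + 1), so t ≡ 4·1 = 4 ≡ 4 (mod 5).
    Then x = 353 + 429·4 = 2069, valid modulo lcm(429, 5) = 2145: x ≡ 2069 (mod 2145).
Verify against each original: 2069 mod 13 = 2, 2069 mod 11 = 1, 2069 mod 3 = 2, 2069 mod 5 = 4.

x ≡ 2069 (mod 2145).


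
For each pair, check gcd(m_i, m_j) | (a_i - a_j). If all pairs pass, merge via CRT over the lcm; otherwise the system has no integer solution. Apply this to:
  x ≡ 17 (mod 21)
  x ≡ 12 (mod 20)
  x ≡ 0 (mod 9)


Moduli 21, 20, 9 are not pairwise coprime, so CRT works modulo lcm(m_i) when all pairwise compatibility conditions hold.
Pairwise compatibility: gcd(m_i, m_j) must divide a_i - a_j for every pair.
Merge one congruence at a time:
  Start: x ≡ 17 (mod 21).
  Combine with x ≡ 12 (mod 20): gcd(21, 20) = 1; 12 - 17 = -5, which IS divisible by 1, so compatible.
    Write x = 17 + 21·t and substitute into x ≡ 12 (mod 20): 21·t ≡ 12 − 17 = -5 (mod 20).
    Reduce coefficients mod 20: 1·t ≡ 15 (mod 20).
    So t ≡ 15 (mod 20).
    Then x = 17 + 21·15 = 332, valid modulo lcm(21, 20) = 420: x ≡ 332 (mod 420).
  Combine with x ≡ 0 (mod 9): gcd(420, 9) = 3, and 0 - 332 = -332 is NOT divisible by 3.
    ⇒ system is inconsistent (no integer solution).

No solution (the system is inconsistent).


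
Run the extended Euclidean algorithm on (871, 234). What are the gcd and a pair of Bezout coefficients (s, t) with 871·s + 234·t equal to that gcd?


Euclidean algorithm on (871, 234) — divide until remainder is 0:
  871 = 3 · 234 + 169
  234 = 1 · 169 + 65
  169 = 2 · 65 + 39
  65 = 1 · 39 + 26
  39 = 1 · 26 + 13
  26 = 2 · 13 + 0
gcd(871, 234) = 13.
Track Bezout coefficients alongside the remainders: start with r₀ = 871 = a·1 + b·0 (s = 1, t = 0) and r₁ = 234 = a·0 + b·1 (s = 0, t = 1); each new remainder r_{k+1} = r_{k-1} − q_k·r_k inherits s_{k+1} = s_{k-1} − q_k·s_k, t_{k+1} = t_{k-1} − q_k·t_k, so r_k = a·s_k + b·t_k at every step:
  q = 3: r = 169, s = 1 − 3·0 = 1, t = 0 − 3·1 = -3  (check: 871·1 + 234·(-3) = 169)
  q = 1: r = 65, s = 0 − 1·1 = -1, t = 1 − 1·(-3) = 4  (check: 871·(-1) + 234·4 = 65)
  q = 2: r = 39, s = 1 − 2·(-1) = 3, t = -3 − 2·4 = -11  (check: 871·3 + 234·(-11) = 39)
  q = 1: r = 26, s = -1 − 1·3 = -4, t = 4 − 1·(-11) = 15  (check: 871·(-4) + 234·15 = 26)
  q = 1: r = 13, s = 3 − 1·(-4) = 7, t = -11 − 1·15 = -26  (check: 871·7 + 234·(-26) = 13)
The row with r = 13 (the gcd) gives the Bezout coefficients s = 7, t = -26.
Result: 871 · (7) + 234 · (-26) = 13.

gcd(871, 234) = 13; s = 7, t = -26 (check: 871·7 + 234·(-26) = 13).


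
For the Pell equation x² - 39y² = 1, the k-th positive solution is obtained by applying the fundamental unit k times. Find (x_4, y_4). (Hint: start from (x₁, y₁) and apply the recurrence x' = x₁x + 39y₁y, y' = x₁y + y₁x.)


Step 1: Find the fundamental solution (x₁, y₁) of x² - 39y² = 1.
  Expand √39 as a continued fraction. a₀ = ⌊√39⌋ = 6; iterate m_{k+1} = d_k·a_k − m_k, d_{k+1} = (39 − m_{k+1}²)/d_k, a_{k+1} = ⌊(a₀ + m_{k+1})/d_{k+1}⌋ (starting m₀ = 0, d₀ = 1), with convergents p_k = a_k·p_{k-1} + p_{k-2}, q_k = a_k·q_{k-1} + q_{k-2} (p₋₁ = 1, q₋₁ = 0):
  k = 0: a₀ = 6; p₀/q₀ = 6/1; p₀² − 39·q₀² = 36 − 39 = -3.
  k = 1: m = 6, d = 3, a = ⌊(6 + 6)/3⌋ = 4; p/q = (4·6 + 1)/(4·1 + 0) = 25/4; p² − 39·q² = 625 − 624 = 1.
  The first convergent with p² − 39·q² = 1 gives the fundamental solution (x₁, y₁) = (25, 4).
Step 2: Apply the recurrence (x_{n+1}, y_{n+1}) = (x₁x_n + 39y₁y_n, x₁y_n + y₁x_n) repeatedly.
  From (x_1, y_1) = (25, 4): x_2 = 25·25 + 39·4·4 = 1249; y_2 = 25·4 + 4·25 = 200.
  From (x_2, y_2) = (1249, 200): x_3 = 25·1249 + 39·4·200 = 62425; y_3 = 25·200 + 4·1249 = 9996.
  From (x_3, y_3) = (62425, 9996): x_4 = 25·62425 + 39·4·9996 = 3120001; y_4 = 25·9996 + 4·62425 = 499600.
Step 3: Verify x_4² - 39·y_4² = 9734406240001 - 9734406240000 = 1 (should be 1). ✓

(x_1, y_1) = (25, 4); (x_4, y_4) = (3120001, 499600).


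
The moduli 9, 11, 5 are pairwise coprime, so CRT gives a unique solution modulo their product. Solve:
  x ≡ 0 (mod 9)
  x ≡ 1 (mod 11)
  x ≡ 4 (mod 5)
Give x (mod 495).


Moduli 9, 11, 5 are pairwise coprime; by CRT there is a unique solution modulo M = 9 · 11 · 5 = 495.
Solve pairwise, accumulating the modulus:
  Start with x ≡ 0 (mod 9).
  Combine with x ≡ 1 (mod 11): since gcd(9, 11) = 1, we get a unique residue mod 99.
    Write x = 0 + 9·t and substitute into x ≡ 1 (mod 11): 9·t ≡ 1 − 0 = 1 (mod 11).
    The inverse of 9 mod 11 is 5 (since 9·5 = 45 = 4·11 + 1), so t ≡ 5·1 = 5 ≡ 5 (mod 11).
    Then x = 0 + 9·5 = 45, valid modulo lcm(9, 11) = 99: x ≡ 45 (mod 99).
  Combine with x ≡ 4 (mod 5): since gcd(99, 5) = 1, we get a unique residue mod 495.
    Write x = 45 + 99·t and substitute into x ≡ 4 (mod 5): 99·t ≡ 4 − 45 = -41 (mod 5).
    Reduce coefficients mod 5: 4·t ≡ 4 (mod 5).
    The inverse of 4 mod 5 is 4 (since 4·4 = 16 = 3·5 + 1), so t ≡ 4·4 = 16 ≡ 1 (mod 5).
    Then x = 45 + 99·1 = 144, valid modulo lcm(99, 5) = 495: x ≡ 144 (mod 495).
Verify: 144 mod 9 = 0 ✓, 144 mod 11 = 1 ✓, 144 mod 5 = 4 ✓.

x ≡ 144 (mod 495).


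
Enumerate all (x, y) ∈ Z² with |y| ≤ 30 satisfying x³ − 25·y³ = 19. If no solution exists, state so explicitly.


The equation is x³ - 25y³ = 19. For fixed y, x³ = 25·y³ + 19, so a solution requires the RHS to be a perfect cube.
Strategy: iterate y from -30 to 30, compute RHS = 25·y³ + 19, and check whether it is a (positive or negative) perfect cube.
Check small values of y:
  y = 0: RHS = 19 is not a perfect cube.
  y = 1: RHS = 44 is not a perfect cube.
  y = -1: RHS = -6 is not a perfect cube.
  y = 2: RHS = 219 is not a perfect cube.
  y = -2: RHS = -181 is not a perfect cube.
  y = 3: RHS = 694 is not a perfect cube.
  y = -3: RHS = -656 is not a perfect cube.
Continuing the search up to |y| = 30 finds no solutions either.
No (x, y) in the scanned range satisfies the equation.

No integer solutions with |y| ≤ 30.


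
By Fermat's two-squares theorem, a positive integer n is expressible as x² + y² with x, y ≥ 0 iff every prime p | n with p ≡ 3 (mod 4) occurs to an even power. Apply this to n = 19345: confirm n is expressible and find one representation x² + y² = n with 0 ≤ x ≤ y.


Step 1: Factor n = 19345 = 5 · 53 · 73.
Step 2: Check the mod-4 condition on each prime factor: 5 ≡ 1 (mod 4), exponent 1; 53 ≡ 1 (mod 4), exponent 1; 73 ≡ 1 (mod 4), exponent 1.
All primes ≡ 3 (mod 4) appear to even exponent (or don't appear), so by the two-squares theorem n IS expressible as a sum of two squares.
Step 3: Build a representation. Here n = 5 · 53 · 73 is a product of primes ≡ 1 (mod 4). Each prime p ≡ 1 (mod 4) is itself a sum of two squares; find a² by testing p − a² for a perfect square:
  5: 5 − 1² = 4 = 2² ⇒ 5 = 1² + 2².
  53: 53 − 1² = 52, 53 − 2² = 49 = 7² ⇒ 53 = 2² + 7².
  73: 73 − 1² = 72, 73 − 2² = 69, 73 − 3² = 64 = 8² ⇒ 73 = 3² + 8².
  Combine using the Brahmagupta–Fibonacci identity (a² + b²)(c² + d²) = (ac − bd)² + (ad + bc)² = (ac + bd)² + (ad − bc)²:
  5 · 53 = 265: from (1² + 2²)(2² + 7²), take (1·2 − 2·7, 1·7 + 2·2) = (2 − 14, 7 + 4) = (-12, 11); dropping signs (only squares matter) gives (12, 11); check 12² + 11² = 144 + 121 = 265 ✓.
  265 · 73 = 19345: from (12² + 11²)(3² + 8²), take (12·3 − 11·8, 12·8 + 11·3) = (36 − 88, 96 + 33) = (-52, 129); dropping signs (only squares matter) gives (52, 129); check 52² + 129² = 2704 + 16641 = 19345 ✓.
Step 4: Order so x ≤ y and verify: 52² + 129² = 2704 + 16641 = 19345 = n. ✓

n = 19345 = 52² + 129² (one valid representation with x ≤ y).


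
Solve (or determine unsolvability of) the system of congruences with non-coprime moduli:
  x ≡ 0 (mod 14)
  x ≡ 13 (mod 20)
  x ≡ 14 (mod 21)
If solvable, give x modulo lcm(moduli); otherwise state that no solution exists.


Moduli 14, 20, 21 are not pairwise coprime, so CRT works modulo lcm(m_i) when all pairwise compatibility conditions hold.
Pairwise compatibility: gcd(m_i, m_j) must divide a_i - a_j for every pair.
Merge one congruence at a time:
  Start: x ≡ 0 (mod 14).
  Combine with x ≡ 13 (mod 20): gcd(14, 20) = 2, and 13 - 0 = 13 is NOT divisible by 2.
    ⇒ system is inconsistent (no integer solution).

No solution (the system is inconsistent).


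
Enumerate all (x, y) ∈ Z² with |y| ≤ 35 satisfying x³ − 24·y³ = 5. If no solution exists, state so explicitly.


The equation is x³ - 24y³ = 5. For fixed y, x³ = 24·y³ + 5, so a solution requires the RHS to be a perfect cube.
Strategy: iterate y from -35 to 35, compute RHS = 24·y³ + 5, and check whether it is a (positive or negative) perfect cube.
Check small values of y:
  y = 0: RHS = 5 is not a perfect cube.
  y = 1: RHS = 29 is not a perfect cube.
  y = -1: RHS = -19 is not a perfect cube.
  y = 2: RHS = 197 is not a perfect cube.
  y = -2: RHS = -187 is not a perfect cube.
  y = 3: RHS = 653 is not a perfect cube.
  y = -3: RHS = -643 is not a perfect cube.
Continuing the search up to |y| = 35 finds no solutions either.
No (x, y) in the scanned range satisfies the equation.

No integer solutions with |y| ≤ 35.


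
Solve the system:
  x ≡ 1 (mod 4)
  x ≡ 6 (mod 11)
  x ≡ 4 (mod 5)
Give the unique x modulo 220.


Moduli 4, 11, 5 are pairwise coprime; by CRT there is a unique solution modulo M = 4 · 11 · 5 = 220.
Solve pairwise, accumulating the modulus:
  Start with x ≡ 1 (mod 4).
  Combine with x ≡ 6 (mod 11): since gcd(4, 11) = 1, we get a unique residue mod 44.
    Write x = 1 + 4·t and substitute into x ≡ 6 (mod 11): 4·t ≡ 6 − 1 = 5 (mod 11).
    The inverse of 4 mod 11 is 3 (since 4·3 = 12 = 1·11 + 1), so t ≡ 3·5 = 15 ≡ 4 (mod 11).
    Then x = 1 + 4·4 = 17, valid modulo lcm(4, 11) = 44: x ≡ 17 (mod 44).
  Combine with x ≡ 4 (mod 5): since gcd(44, 5) = 1, we get a unique residue mod 220.
    Write x = 17 + 44·t and substitute into x ≡ 4 (mod 5): 44·t ≡ 4 − 17 = -13 (mod 5).
    Reduce coefficients mod 5: 4·t ≡ 2 (mod 5).
    The inverse of 4 mod 5 is 4 (since 4·4 = 16 = 3·5 + 1), so t ≡ 4·2 = 8 ≡ 3 (mod 5).
    Then x = 17 + 44·3 = 149, valid modulo lcm(44, 5) = 220: x ≡ 149 (mod 220).
Verify: 149 mod 4 = 1 ✓, 149 mod 11 = 6 ✓, 149 mod 5 = 4 ✓.

x ≡ 149 (mod 220).


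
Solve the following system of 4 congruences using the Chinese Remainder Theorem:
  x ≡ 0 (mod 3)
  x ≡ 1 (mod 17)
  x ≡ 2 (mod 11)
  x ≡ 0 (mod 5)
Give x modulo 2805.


Product of moduli M = 3 · 17 · 11 · 5 = 2805.
Merge one congruence at a time:
  Start: x ≡ 0 (mod 3).
  Combine with x ≡ 1 (mod 17); new modulus lcm = 51.
    Write x = 0 + 3·t and substitute into x ≡ 1 (mod 17): 3·t ≡ 1 − 0 = 1 (mod 17).
    The inverse of 3 mod 17 is 6 (since 3·6 = 18 = 1·17 + 1), so t ≡ 6·1 = 6 ≡ 6 (mod 17).
    Then x = 0 + 3·6 = 18, valid modulo lcm(3, 17) = 51: x ≡ 18 (mod 51).
  Combine with x ≡ 2 (mod 11); new modulus lcm = 561.
    Write x = 18 + 51·t and substitute into x ≡ 2 (mod 11): 51·t ≡ 2 − 18 = -16 (mod 11).
    Reduce coefficients mod 11: 7·t ≡ 6 (mod 11).
    The inverse of 7 mod 11 is 8 (since 7·8 = 56 = 5·11 + 1), so t ≡ 8·6 = 48 ≡ 4 (mod 11).
    Then x = 18 + 51·4 = 222, valid modulo lcm(51, 11) = 561: x ≡ 222 (mod 561).
  Combine with x ≡ 0 (mod 5); new modulus lcm = 2805.
    Write x = 222 + 561·t and substitute into x ≡ 0 (mod 5): 561·t ≡ 0 − 222 = -222 (mod 5).
    Reduce coefficients mod 5: 1·t ≡ 3 (mod 5).
    So t ≡ 3 (mod 5).
    Then x = 222 + 561·3 = 1905, valid modulo lcm(561, 5) = 2805: x ≡ 1905 (mod 2805).
Verify against each original: 1905 mod 3 = 0, 1905 mod 17 = 1, 1905 mod 11 = 2, 1905 mod 5 = 0.

x ≡ 1905 (mod 2805).


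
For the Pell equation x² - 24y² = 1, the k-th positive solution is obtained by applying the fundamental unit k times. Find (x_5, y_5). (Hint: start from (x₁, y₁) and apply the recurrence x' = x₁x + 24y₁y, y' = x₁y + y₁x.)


Step 1: Find the fundamental solution (x₁, y₁) of x² - 24y² = 1.
  Expand √24 as a continued fraction. a₀ = ⌊√24⌋ = 4; iterate m_{k+1} = d_k·a_k − m_k, d_{k+1} = (24 − m_{k+1}²)/d_k, a_{k+1} = ⌊(a₀ + m_{k+1})/d_{k+1}⌋ (starting m₀ = 0, d₀ = 1), with convergents p_k = a_k·p_{k-1} + p_{k-2}, q_k = a_k·q_{k-1} + q_{k-2} (p₋₁ = 1, q₋₁ = 0):
  k = 0: a₀ = 4; p₀/q₀ = 4/1; p₀² − 24·q₀² = 16 − 24 = -8.
  k = 1: m = 4, d = 8, a = ⌊(4 + 4)/8⌋ = 1; p/q = (1·4 + 1)/(1·1 + 0) = 5/1; p² − 24·q² = 25 − 24 = 1.
  The first convergent with p² − 24·q² = 1 gives the fundamental solution (x₁, y₁) = (5, 1).
Step 2: Apply the recurrence (x_{n+1}, y_{n+1}) = (x₁x_n + 24y₁y_n, x₁y_n + y₁x_n) repeatedly.
  From (x_1, y_1) = (5, 1): x_2 = 5·5 + 24·1·1 = 49; y_2 = 5·1 + 1·5 = 10.
  From (x_2, y_2) = (49, 10): x_3 = 5·49 + 24·1·10 = 485; y_3 = 5·10 + 1·49 = 99.
  From (x_3, y_3) = (485, 99): x_4 = 5·485 + 24·1·99 = 4801; y_4 = 5·99 + 1·485 = 980.
  From (x_4, y_4) = (4801, 980): x_5 = 5·4801 + 24·1·980 = 47525; y_5 = 5·980 + 1·4801 = 9701.
Step 3: Verify x_5² - 24·y_5² = 2258625625 - 2258625624 = 1 (should be 1). ✓

(x_1, y_1) = (5, 1); (x_5, y_5) = (47525, 9701).


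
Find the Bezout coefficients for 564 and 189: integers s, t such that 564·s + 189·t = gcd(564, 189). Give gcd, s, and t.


Euclidean algorithm on (564, 189) — divide until remainder is 0:
  564 = 2 · 189 + 186
  189 = 1 · 186 + 3
  186 = 62 · 3 + 0
gcd(564, 189) = 3.
Track Bezout coefficients alongside the remainders: start with r₀ = 564 = a·1 + b·0 (s = 1, t = 0) and r₁ = 189 = a·0 + b·1 (s = 0, t = 1); each new remainder r_{k+1} = r_{k-1} − q_k·r_k inherits s_{k+1} = s_{k-1} − q_k·s_k, t_{k+1} = t_{k-1} − q_k·t_k, so r_k = a·s_k + b·t_k at every step:
  q = 2: r = 186, s = 1 − 2·0 = 1, t = 0 − 2·1 = -2  (check: 564·1 + 189·(-2) = 186)
  q = 1: r = 3, s = 0 − 1·1 = -1, t = 1 − 1·(-2) = 3  (check: 564·(-1) + 189·3 = 3)
The row with r = 3 (the gcd) gives the Bezout coefficients s = -1, t = 3.
Result: 564 · (-1) + 189 · (3) = 3.

gcd(564, 189) = 3; s = -1, t = 3 (check: 564·(-1) + 189·3 = 3).


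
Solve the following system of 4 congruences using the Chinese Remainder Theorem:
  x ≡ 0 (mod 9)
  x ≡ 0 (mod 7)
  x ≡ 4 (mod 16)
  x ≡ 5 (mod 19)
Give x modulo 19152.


Product of moduli M = 9 · 7 · 16 · 19 = 19152.
Merge one congruence at a time:
  Start: x ≡ 0 (mod 9).
  Combine with x ≡ 0 (mod 7); new modulus lcm = 63.
    Write x = 0 + 9·t and substitute into x ≡ 0 (mod 7): 9·t ≡ 0 − 0 = 0 (mod 7).
    Reduce coefficients mod 7: 2·t ≡ 0 (mod 7).
    The inverse of 2 mod 7 is 4 (since 2·4 = 8 = 1·7 + 1), so t ≡ 4·0 = 0 ≡ 0 (mod 7).
    Then x = 0 + 9·0 = 0, valid modulo lcm(9, 7) = 63: x ≡ 0 (mod 63).
  Combine with x ≡ 4 (mod 16); new modulus lcm = 1008.
    Write x = 0 + 63·t and substitute into x ≡ 4 (mod 16): 63·t ≡ 4 − 0 = 4 (mod 16).
    Reduce coefficients mod 16: 15·t ≡ 4 (mod 16).
    The inverse of 15 mod 16 is 15 (since 15·15 = 225 = 14·16 + 1), so t ≡ 15·4 = 60 ≡ 12 (mod 16).
    Then x = 0 + 63·12 = 756, valid modulo lcm(63, 16) = 1008: x ≡ 756 (mod 1008).
  Combine with x ≡ 5 (mod 19); new modulus lcm = 19152.
    Write x = 756 + 1008·t and substitute into x ≡ 5 (mod 19): 1008·t ≡ 5 − 756 = -751 (mod 19).
    Reduce coefficients mod 19: 1·t ≡ 9 (mod 19).
    So t ≡ 9 (mod 19).
    Then x = 756 + 1008·9 = 9828, valid modulo lcm(1008, 19) = 19152: x ≡ 9828 (mod 19152).
Verify against each original: 9828 mod 9 = 0, 9828 mod 7 = 0, 9828 mod 16 = 4, 9828 mod 19 = 5.

x ≡ 9828 (mod 19152).


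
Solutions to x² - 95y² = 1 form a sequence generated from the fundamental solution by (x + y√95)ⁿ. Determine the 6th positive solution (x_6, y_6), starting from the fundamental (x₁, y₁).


Step 1: Find the fundamental solution (x₁, y₁) of x² - 95y² = 1.
  Expand √95 as a continued fraction. a₀ = ⌊√95⌋ = 9; iterate m_{k+1} = d_k·a_k − m_k, d_{k+1} = (95 − m_{k+1}²)/d_k, a_{k+1} = ⌊(a₀ + m_{k+1})/d_{k+1}⌋ (starting m₀ = 0, d₀ = 1), with convergents p_k = a_k·p_{k-1} + p_{k-2}, q_k = a_k·q_{k-1} + q_{k-2} (p₋₁ = 1, q₋₁ = 0):
  k = 0: a₀ = 9; p₀/q₀ = 9/1; p₀² − 95·q₀² = 81 − 95 = -14.
  k = 1: m = 9, d = 14, a = ⌊(9 + 9)/14⌋ = 1; p/q = (1·9 + 1)/(1·1 + 0) = 10/1; p² − 95·q² = 100 − 95 = 5.
  k = 2: m = 5, d = 5, a = ⌊(9 + 5)/5⌋ = 2; p/q = (2·10 + 9)/(2·1 + 1) = 29/3; p² − 95·q² = 841 − 855 = -14.
  k = 3: m = 5, d = 14, a = ⌊(9 + 5)/14⌋ = 1; p/q = (1·29 + 10)/(1·3 + 1) = 39/4; p² − 95·q² = 1521 − 1520 = 1.
  The first convergent with p² − 95·q² = 1 gives the fundamental solution (x₁, y₁) = (39, 4).
Step 2: Apply the recurrence (x_{n+1}, y_{n+1}) = (x₁x_n + 95y₁y_n, x₁y_n + y₁x_n) repeatedly.
  From (x_1, y_1) = (39, 4): x_2 = 39·39 + 95·4·4 = 3041; y_2 = 39·4 + 4·39 = 312.
  From (x_2, y_2) = (3041, 312): x_3 = 39·3041 + 95·4·312 = 237159; y_3 = 39·312 + 4·3041 = 24332.
  From (x_3, y_3) = (237159, 24332): x_4 = 39·237159 + 95·4·24332 = 18495361; y_4 = 39·24332 + 4·237159 = 1897584.
  From (x_4, y_4) = (18495361, 1897584): x_5 = 39·18495361 + 95·4·1897584 = 1442400999; y_5 = 39·1897584 + 4·18495361 = 147987220.
  From (x_5, y_5) = (1442400999, 147987220): x_6 = 39·1442400999 + 95·4·147987220 = 112488782561; y_6 = 39·147987220 + 4·1442400999 = 11541105576.
Step 3: Verify x_6² - 95·y_6² = 12653726202055937718721 - 12653726202055937718720 = 1 (should be 1). ✓

(x_1, y_1) = (39, 4); (x_6, y_6) = (112488782561, 11541105576).


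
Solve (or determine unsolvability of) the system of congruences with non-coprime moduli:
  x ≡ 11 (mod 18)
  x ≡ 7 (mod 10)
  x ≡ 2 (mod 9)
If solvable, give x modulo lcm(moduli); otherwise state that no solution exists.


Moduli 18, 10, 9 are not pairwise coprime, so CRT works modulo lcm(m_i) when all pairwise compatibility conditions hold.
Pairwise compatibility: gcd(m_i, m_j) must divide a_i - a_j for every pair.
Merge one congruence at a time:
  Start: x ≡ 11 (mod 18).
  Combine with x ≡ 7 (mod 10): gcd(18, 10) = 2; 7 - 11 = -4, which IS divisible by 2, so compatible.
    Write x = 11 + 18·t and substitute into x ≡ 7 (mod 10): 18·t ≡ 7 − 11 = -4 (mod 10).
    Divide the congruence (and modulus) by g = 2: 9·t ≡ -2 (mod 5).
    Reduce coefficients mod 5: 4·t ≡ 3 (mod 5).
    The inverse of 4 mod 5 is 4 (since 4·4 = 16 = 3·5 + 1), so t ≡ 4·3 = 12 ≡ 2 (mod 5).
    Then x = 11 + 18·2 = 47, valid modulo lcm(18, 10) = 90: x ≡ 47 (mod 90).
  Combine with x ≡ 2 (mod 9): gcd(90, 9) = 9; 2 - 47 = -45, which IS divisible by 9, so compatible.
    Write x = 47 + 90·t and substitute into x ≡ 2 (mod 9): 90·t ≡ 2 − 47 = -45 (mod 9).
    Divide the congruence (and modulus) by g = 9: 10·t ≡ -5 (mod 1).
    Modulo 1 every t works; take t = 0.
    Then x = 47 + 90·0 = 47, valid modulo lcm(90, 9) = 90: x ≡ 47 (mod 90).
Verify: 47 mod 18 = 11, 47 mod 10 = 7, 47 mod 9 = 2.

x ≡ 47 (mod 90).


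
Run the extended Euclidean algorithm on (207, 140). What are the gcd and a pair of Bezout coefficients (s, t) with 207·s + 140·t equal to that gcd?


Euclidean algorithm on (207, 140) — divide until remainder is 0:
  207 = 1 · 140 + 67
  140 = 2 · 67 + 6
  67 = 11 · 6 + 1
  6 = 6 · 1 + 0
gcd(207, 140) = 1.
Track Bezout coefficients alongside the remainders: start with r₀ = 207 = a·1 + b·0 (s = 1, t = 0) and r₁ = 140 = a·0 + b·1 (s = 0, t = 1); each new remainder r_{k+1} = r_{k-1} − q_k·r_k inherits s_{k+1} = s_{k-1} − q_k·s_k, t_{k+1} = t_{k-1} − q_k·t_k, so r_k = a·s_k + b·t_k at every step:
  q = 1: r = 67, s = 1 − 1·0 = 1, t = 0 − 1·1 = -1  (check: 207·1 + 140·(-1) = 67)
  q = 2: r = 6, s = 0 − 2·1 = -2, t = 1 − 2·(-1) = 3  (check: 207·(-2) + 140·3 = 6)
  q = 11: r = 1, s = 1 − 11·(-2) = 23, t = -1 − 11·3 = -34  (check: 207·23 + 140·(-34) = 1)
The row with r = 1 (the gcd) gives the Bezout coefficients s = 23, t = -34.
Result: 207 · (23) + 140 · (-34) = 1.

gcd(207, 140) = 1; s = 23, t = -34 (check: 207·23 + 140·(-34) = 1).


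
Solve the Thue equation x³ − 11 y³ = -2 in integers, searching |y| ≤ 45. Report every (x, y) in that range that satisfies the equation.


The equation is x³ - 11y³ = -2. For fixed y, x³ = 11·y³ − 2, so a solution requires the RHS to be a perfect cube.
Strategy: iterate y from -45 to 45, compute RHS = 11·y³ − 2, and check whether it is a (positive or negative) perfect cube.
Check small values of y:
  y = 0: RHS = -2 is not a perfect cube.
  y = 1: RHS = 9 is not a perfect cube.
  y = -1: RHS = -13 is not a perfect cube.
  y = 2: RHS = 86 is not a perfect cube.
  y = -2: RHS = -90 is not a perfect cube.
  y = 3: RHS = 295 is not a perfect cube.
  y = -3: RHS = -299 is not a perfect cube.
Continuing the search up to |y| = 45 finds no solutions either.
No (x, y) in the scanned range satisfies the equation.

No integer solutions with |y| ≤ 45.


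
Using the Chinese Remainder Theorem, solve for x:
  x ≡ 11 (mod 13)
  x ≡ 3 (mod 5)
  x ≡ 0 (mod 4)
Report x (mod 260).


Moduli 13, 5, 4 are pairwise coprime; by CRT there is a unique solution modulo M = 13 · 5 · 4 = 260.
Solve pairwise, accumulating the modulus:
  Start with x ≡ 11 (mod 13).
  Combine with x ≡ 3 (mod 5): since gcd(13, 5) = 1, we get a unique residue mod 65.
    Write x = 11 + 13·t and substitute into x ≡ 3 (mod 5): 13·t ≡ 3 − 11 = -8 (mod 5).
    Reduce coefficients mod 5: 3·t ≡ 2 (mod 5).
    The inverse of 3 mod 5 is 2 (since 3·2 = 6 = 1·5 + 1), so t ≡ 2·2 = 4 ≡ 4 (mod 5).
    Then x = 11 + 13·4 = 63, valid modulo lcm(13, 5) = 65: x ≡ 63 (mod 65).
  Combine with x ≡ 0 (mod 4): since gcd(65, 4) = 1, we get a unique residue mod 260.
    Write x = 63 + 65·t and substitute into x ≡ 0 (mod 4): 65·t ≡ 0 − 63 = -63 (mod 4).
    Reduce coefficients mod 4: 1·t ≡ 1 (mod 4).
    So t ≡ 1 (mod 4).
    Then x = 63 + 65·1 = 128, valid modulo lcm(65, 4) = 260: x ≡ 128 (mod 260).
Verify: 128 mod 13 = 11 ✓, 128 mod 5 = 3 ✓, 128 mod 4 = 0 ✓.

x ≡ 128 (mod 260).


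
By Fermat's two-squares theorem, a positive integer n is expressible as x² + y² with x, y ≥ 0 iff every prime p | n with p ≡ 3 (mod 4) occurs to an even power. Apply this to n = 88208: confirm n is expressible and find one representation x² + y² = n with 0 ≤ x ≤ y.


Step 1: Factor n = 88208 = 2^4 · 37 · 149.
Step 2: Check the mod-4 condition on each prime factor: 2 = 2 (special); 37 ≡ 1 (mod 4), exponent 1; 149 ≡ 1 (mod 4), exponent 1.
All primes ≡ 3 (mod 4) appear to even exponent (or don't appear), so by the two-squares theorem n IS expressible as a sum of two squares.
Step 3: Build a representation. Group n = k² · m with k = 4 and m = 37 · 149 = 5513 (a product of primes ≡ 1 (mod 4)); a representation of m scales to one of n via (k·x)² + (k·y)² = k²(x² + y²). Each prime p ≡ 1 (mod 4) is itself a sum of two squares; find a² by testing p − a² for a perfect square:
  37: 37 − 1² = 36 = 6² ⇒ 37 = 1² + 6².
  149: 149 − 1² = 148, 149 − 2² = 145, 149 − 3² = 140, 149 − 4² = 133, 149 − 5² = 124, 149 − 6² = 113, 149 − 7² = 100 = 10² ⇒ 149 = 7² + 10².
  Combine using the Brahmagupta–Fibonacci identity (a² + b²)(c² + d²) = (ac − bd)² + (ad + bc)² = (ac + bd)² + (ad − bc)²:
  37 · 149 = 5513: from (1² + 6²)(7² + 10²), take (1·7 − 6·10, 1·10 + 6·7) = (7 − 60, 10 + 42) = (-53, 52); dropping signs (only squares matter) gives (53, 52); check 53² + 52² = 2809 + 2704 = 5513 ✓.
  Scale by k = 4: (4·53, 4·52) = (212, 208).
Step 4: Order so x ≤ y and verify: 208² + 212² = 43264 + 44944 = 88208 = n. ✓

n = 88208 = 208² + 212² (one valid representation with x ≤ y).


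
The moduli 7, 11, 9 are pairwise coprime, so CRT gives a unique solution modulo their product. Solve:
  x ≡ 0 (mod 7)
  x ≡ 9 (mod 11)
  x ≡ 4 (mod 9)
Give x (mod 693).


Moduli 7, 11, 9 are pairwise coprime; by CRT there is a unique solution modulo M = 7 · 11 · 9 = 693.
Solve pairwise, accumulating the modulus:
  Start with x ≡ 0 (mod 7).
  Combine with x ≡ 9 (mod 11): since gcd(7, 11) = 1, we get a unique residue mod 77.
    Write x = 0 + 7·t and substitute into x ≡ 9 (mod 11): 7·t ≡ 9 − 0 = 9 (mod 11).
    The inverse of 7 mod 11 is 8 (since 7·8 = 56 = 5·11 + 1), so t ≡ 8·9 = 72 ≡ 6 (mod 11).
    Then x = 0 + 7·6 = 42, valid modulo lcm(7, 11) = 77: x ≡ 42 (mod 77).
  Combine with x ≡ 4 (mod 9): since gcd(77, 9) = 1, we get a unique residue mod 693.
    Write x = 42 + 77·t and substitute into x ≡ 4 (mod 9): 77·t ≡ 4 − 42 = -38 (mod 9).
    Reduce coefficients mod 9: 5·t ≡ 7 (mod 9).
    The inverse of 5 mod 9 is 2 (since 5·2 = 10 = 1·9 + 1), so t ≡ 2·7 = 14 ≡ 5 (mod 9).
    Then x = 42 + 77·5 = 427, valid modulo lcm(77, 9) = 693: x ≡ 427 (mod 693).
Verify: 427 mod 7 = 0 ✓, 427 mod 11 = 9 ✓, 427 mod 9 = 4 ✓.

x ≡ 427 (mod 693).


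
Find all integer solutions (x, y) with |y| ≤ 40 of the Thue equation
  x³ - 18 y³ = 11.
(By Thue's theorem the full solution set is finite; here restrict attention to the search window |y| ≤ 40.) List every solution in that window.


The equation is x³ - 18y³ = 11. For fixed y, x³ = 18·y³ + 11, so a solution requires the RHS to be a perfect cube.
Strategy: iterate y from -40 to 40, compute RHS = 18·y³ + 11, and check whether it is a (positive or negative) perfect cube.
Check small values of y:
  y = 0: RHS = 11 is not a perfect cube.
  y = 1: RHS = 29 is not a perfect cube.
  y = -1: RHS = -7 is not a perfect cube.
  y = 2: RHS = 155 is not a perfect cube.
  y = -2: RHS = -133 is not a perfect cube.
  y = 3: RHS = 497 is not a perfect cube.
  y = -3: RHS = -475 is not a perfect cube.
Continuing the search up to |y| = 40 finds no solutions either.
No (x, y) in the scanned range satisfies the equation.

No integer solutions with |y| ≤ 40.


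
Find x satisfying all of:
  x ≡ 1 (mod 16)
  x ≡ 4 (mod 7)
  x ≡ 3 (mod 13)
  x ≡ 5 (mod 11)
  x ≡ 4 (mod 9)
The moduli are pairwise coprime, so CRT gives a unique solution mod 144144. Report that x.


Product of moduli M = 16 · 7 · 13 · 11 · 9 = 144144.
Merge one congruence at a time:
  Start: x ≡ 1 (mod 16).
  Combine with x ≡ 4 (mod 7); new modulus lcm = 112.
    Write x = 1 + 16·t and substitute into x ≡ 4 (mod 7): 16·t ≡ 4 − 1 = 3 (mod 7).
    Reduce coefficients mod 7: 2·t ≡ 3 (mod 7).
    The inverse of 2 mod 7 is 4 (since 2·4 = 8 = 1·7 + 1), so t ≡ 4·3 = 12 ≡ 5 (mod 7).
    Then x = 1 + 16·5 = 81, valid modulo lcm(16, 7) = 112: x ≡ 81 (mod 112).
  Combine with x ≡ 3 (mod 13); new modulus lcm = 1456.
    Write x = 81 + 112·t and substitute into x ≡ 3 (mod 13): 112·t ≡ 3 − 81 = -78 (mod 13).
    Reduce coefficients mod 13: 8·t ≡ 0 (mod 13).
    The inverse of 8 mod 13 is 5 (since 8·5 = 40 = 3·13 + 1), so t ≡ 5·0 = 0 ≡ 0 (mod 13).
    Then x = 81 + 112·0 = 81, valid modulo lcm(112, 13) = 1456: x ≡ 81 (mod 1456).
  Combine with x ≡ 5 (mod 11); new modulus lcm = 16016.
    Write x = 81 + 1456·t and substitute into x ≡ 5 (mod 11): 1456·t ≡ 5 − 81 = -76 (mod 11).
    Reduce coefficients mod 11: 4·t ≡ 1 (mod 11).
    The inverse of 4 mod 11 is 3 (since 4·3 = 12 = 1·11 + 1), so t ≡ 3·1 = 3 ≡ 3 (mod 11).
    Then x = 81 + 1456·3 = 4449, valid modulo lcm(1456, 11) = 16016: x ≡ 4449 (mod 16016).
  Combine with x ≡ 4 (mod 9); new modulus lcm = 144144.
    Write x = 4449 + 16016·t and substitute into x ≡ 4 (mod 9): 16016·t ≡ 4 − 4449 = -4445 (mod 9).
    Reduce coefficients mod 9: 5·t ≡ 1 (mod 9).
    The inverse of 5 mod 9 is 2 (since 5·2 = 10 = 1·9 + 1), so t ≡ 2·1 = 2 ≡ 2 (mod 9).
    Then x = 4449 + 16016·2 = 36481, valid modulo lcm(16016, 9) = 144144: x ≡ 36481 (mod 144144).
Verify against each original: 36481 mod 16 = 1, 36481 mod 7 = 4, 36481 mod 13 = 3, 36481 mod 11 = 5, 36481 mod 9 = 4.

x ≡ 36481 (mod 144144).


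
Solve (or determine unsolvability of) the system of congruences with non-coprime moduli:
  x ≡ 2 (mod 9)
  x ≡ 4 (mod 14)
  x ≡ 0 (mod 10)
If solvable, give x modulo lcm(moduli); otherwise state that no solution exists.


Moduli 9, 14, 10 are not pairwise coprime, so CRT works modulo lcm(m_i) when all pairwise compatibility conditions hold.
Pairwise compatibility: gcd(m_i, m_j) must divide a_i - a_j for every pair.
Merge one congruence at a time:
  Start: x ≡ 2 (mod 9).
  Combine with x ≡ 4 (mod 14): gcd(9, 14) = 1; 4 - 2 = 2, which IS divisible by 1, so compatible.
    Write x = 2 + 9·t and substitute into x ≡ 4 (mod 14): 9·t ≡ 4 − 2 = 2 (mod 14).
    The inverse of 9 mod 14 is 11 (since 9·11 = 99 = 7·14 + 1), so t ≡ 11·2 = 22 ≡ 8 (mod 14).
    Then x = 2 + 9·8 = 74, valid modulo lcm(9, 14) = 126: x ≡ 74 (mod 126).
  Combine with x ≡ 0 (mod 10): gcd(126, 10) = 2; 0 - 74 = -74, which IS divisible by 2, so compatible.
    Write x = 74 + 126·t and substitute into x ≡ 0 (mod 10): 126·t ≡ 0 − 74 = -74 (mod 10).
    Divide the congruence (and modulus) by g = 2: 63·t ≡ -37 (mod 5).
    Reduce coefficients mod 5: 3·t ≡ 3 (mod 5).
    The inverse of 3 mod 5 is 2 (since 3·2 = 6 = 1·5 + 1), so t ≡ 2·3 = 6 ≡ 1 (mod 5).
    Then x = 74 + 126·1 = 200, valid modulo lcm(126, 10) = 630: x ≡ 200 (mod 630).
Verify: 200 mod 9 = 2, 200 mod 14 = 4, 200 mod 10 = 0.

x ≡ 200 (mod 630).


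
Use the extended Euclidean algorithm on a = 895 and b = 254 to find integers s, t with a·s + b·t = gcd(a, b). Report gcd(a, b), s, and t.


Euclidean algorithm on (895, 254) — divide until remainder is 0:
  895 = 3 · 254 + 133
  254 = 1 · 133 + 121
  133 = 1 · 121 + 12
  121 = 10 · 12 + 1
  12 = 12 · 1 + 0
gcd(895, 254) = 1.
Track Bezout coefficients alongside the remainders: start with r₀ = 895 = a·1 + b·0 (s = 1, t = 0) and r₁ = 254 = a·0 + b·1 (s = 0, t = 1); each new remainder r_{k+1} = r_{k-1} − q_k·r_k inherits s_{k+1} = s_{k-1} − q_k·s_k, t_{k+1} = t_{k-1} − q_k·t_k, so r_k = a·s_k + b·t_k at every step:
  q = 3: r = 133, s = 1 − 3·0 = 1, t = 0 − 3·1 = -3  (check: 895·1 + 254·(-3) = 133)
  q = 1: r = 121, s = 0 − 1·1 = -1, t = 1 − 1·(-3) = 4  (check: 895·(-1) + 254·4 = 121)
  q = 1: r = 12, s = 1 − 1·(-1) = 2, t = -3 − 1·4 = -7  (check: 895·2 + 254·(-7) = 12)
  q = 10: r = 1, s = -1 − 10·2 = -21, t = 4 − 10·(-7) = 74  (check: 895·(-21) + 254·74 = 1)
The row with r = 1 (the gcd) gives the Bezout coefficients s = -21, t = 74.
Result: 895 · (-21) + 254 · (74) = 1.

gcd(895, 254) = 1; s = -21, t = 74 (check: 895·(-21) + 254·74 = 1).


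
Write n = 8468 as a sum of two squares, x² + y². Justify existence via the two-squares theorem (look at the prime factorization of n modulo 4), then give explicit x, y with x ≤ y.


Step 1: Factor n = 8468 = 2^2 · 29 · 73.
Step 2: Check the mod-4 condition on each prime factor: 2 = 2 (special); 29 ≡ 1 (mod 4), exponent 1; 73 ≡ 1 (mod 4), exponent 1.
All primes ≡ 3 (mod 4) appear to even exponent (or don't appear), so by the two-squares theorem n IS expressible as a sum of two squares.
Step 3: Build a representation. Group n = k² · m with k = 2 and m = 29 · 73 = 2117 (a product of primes ≡ 1 (mod 4)); a representation of m scales to one of n via (k·x)² + (k·y)² = k²(x² + y²). Each prime p ≡ 1 (mod 4) is itself a sum of two squares; find a² by testing p − a² for a perfect square:
  29: 29 − 1² = 28, 29 − 2² = 25 = 5² ⇒ 29 = 2² + 5².
  73: 73 − 1² = 72, 73 − 2² = 69, 73 − 3² = 64 = 8² ⇒ 73 = 3² + 8².
  Combine using the Brahmagupta–Fibonacci identity (a² + b²)(c² + d²) = (ac − bd)² + (ad + bc)² = (ac + bd)² + (ad − bc)²:
  29 · 73 = 2117: from (2² + 5²)(3² + 8²), take (2·3 − 5·8, 2·8 + 5·3) = (6 − 40, 16 + 15) = (-34, 31); dropping signs (only squares matter) gives (34, 31); check 34² + 31² = 1156 + 961 = 2117 ✓.
  Scale by k = 2: (2·34, 2·31) = (68, 62).
Step 4: Order so x ≤ y and verify: 62² + 68² = 3844 + 4624 = 8468 = n. ✓

n = 8468 = 62² + 68² (one valid representation with x ≤ y).
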